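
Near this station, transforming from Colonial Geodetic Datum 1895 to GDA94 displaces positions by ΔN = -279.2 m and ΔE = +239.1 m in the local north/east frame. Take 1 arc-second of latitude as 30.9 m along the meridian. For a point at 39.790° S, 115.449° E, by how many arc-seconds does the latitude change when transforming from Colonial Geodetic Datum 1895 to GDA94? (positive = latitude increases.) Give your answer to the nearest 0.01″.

Δφ = -9.04″

1″ of latitude = 30.90 m, so Δφ = -279.2 / 30.90 = -9.036″.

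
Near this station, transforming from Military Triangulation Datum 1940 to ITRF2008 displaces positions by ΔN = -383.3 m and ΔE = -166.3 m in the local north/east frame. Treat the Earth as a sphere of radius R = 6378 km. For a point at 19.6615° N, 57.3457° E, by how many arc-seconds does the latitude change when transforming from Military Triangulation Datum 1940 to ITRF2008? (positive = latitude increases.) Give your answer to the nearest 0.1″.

On a sphere of radius R, 1 rad of latitude = R, so Δφ = ΔN / R = -383.3 / 6378000 = -6.0097e-05 rad = -12.396″.

Δφ = -12.4″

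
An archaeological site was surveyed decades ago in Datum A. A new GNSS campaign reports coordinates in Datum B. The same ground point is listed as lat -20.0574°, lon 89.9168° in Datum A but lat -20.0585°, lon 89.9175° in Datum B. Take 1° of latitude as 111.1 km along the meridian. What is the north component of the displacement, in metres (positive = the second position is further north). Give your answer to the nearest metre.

ΔN = -122 m

Δφ = -20.0585° − -20.0574° = -0.0011°; Δλ = 89.9175° − 89.9168° = +0.0007°.
ΔN = Δφ × 111100 = -122.2 m; ΔE = Δλ × 111100 × cos(-20.0574°) = +0.0007 × 111100 × 0.939350 = 73.1 m.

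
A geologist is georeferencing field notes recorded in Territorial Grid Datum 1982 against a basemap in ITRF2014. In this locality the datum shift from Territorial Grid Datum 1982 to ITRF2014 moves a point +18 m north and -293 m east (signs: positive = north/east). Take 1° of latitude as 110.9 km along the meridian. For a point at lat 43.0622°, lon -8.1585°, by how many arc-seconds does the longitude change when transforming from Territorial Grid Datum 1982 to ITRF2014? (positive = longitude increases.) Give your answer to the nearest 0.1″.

Δλ = -13.0″

At latitude 43.0622°, cos φ = 0.730613.
1° of longitude at this latitude = 110.9 × cos φ = 81.02 km, so Δλ = -293.0 / 81025.0 = -0.0036162° = -13.018″.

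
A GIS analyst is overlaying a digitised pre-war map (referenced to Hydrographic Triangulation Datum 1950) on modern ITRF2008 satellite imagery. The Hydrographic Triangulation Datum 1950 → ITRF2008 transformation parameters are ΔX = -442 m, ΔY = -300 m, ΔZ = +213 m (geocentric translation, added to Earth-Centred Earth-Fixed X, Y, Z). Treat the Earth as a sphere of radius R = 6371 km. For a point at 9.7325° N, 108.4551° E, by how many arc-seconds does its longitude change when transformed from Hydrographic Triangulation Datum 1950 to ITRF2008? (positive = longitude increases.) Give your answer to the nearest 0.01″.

Δλ = 16.89″

sin φ = 0.169048, cos φ = 0.985608, sin λ = 0.948572, cos λ = -0.316561.
East component: ΔE = −sin λ·ΔX + cos λ·ΔY = −(0.948572)(-442) + (-0.316561)(-300) = 514.24 m.
1° of latitude spans πR/180 = 111195 m; at latitude φ, 1° of longitude spans that × cos φ = 109594.6 m, so Δλ = 514.24 / 109594.6 × 3600 = 16.892″.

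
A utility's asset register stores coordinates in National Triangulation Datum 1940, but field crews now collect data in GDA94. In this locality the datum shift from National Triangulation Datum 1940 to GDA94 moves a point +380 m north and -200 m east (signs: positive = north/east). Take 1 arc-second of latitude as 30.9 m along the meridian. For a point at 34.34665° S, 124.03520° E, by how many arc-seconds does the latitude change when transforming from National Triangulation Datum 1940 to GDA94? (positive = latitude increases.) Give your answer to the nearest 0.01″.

1″ of latitude = 30.90 m, so Δφ = 380.0 / 30.90 = 12.298″.

Δφ = 12.30″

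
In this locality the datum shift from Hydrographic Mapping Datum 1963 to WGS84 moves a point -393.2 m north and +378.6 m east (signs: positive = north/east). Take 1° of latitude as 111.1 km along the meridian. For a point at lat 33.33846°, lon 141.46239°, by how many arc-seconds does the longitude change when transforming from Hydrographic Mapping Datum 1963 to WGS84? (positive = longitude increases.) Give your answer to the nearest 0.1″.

Δλ = 14.7″

At latitude 33.33846°, cos φ = 0.835439.
1° of longitude at this latitude = 111.1 × cos φ = 92.82 km, so Δλ = 378.6 / 92817.2 = 0.0040790° = 14.684″.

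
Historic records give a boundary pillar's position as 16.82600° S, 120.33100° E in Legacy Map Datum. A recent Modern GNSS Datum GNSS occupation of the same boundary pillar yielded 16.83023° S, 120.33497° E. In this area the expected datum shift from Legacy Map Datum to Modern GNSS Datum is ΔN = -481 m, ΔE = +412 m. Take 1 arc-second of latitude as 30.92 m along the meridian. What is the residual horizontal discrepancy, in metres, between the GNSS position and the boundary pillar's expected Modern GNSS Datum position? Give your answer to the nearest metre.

15 m

Observed coordinate differences: Δφ = -0.00423°, Δλ = +0.00397°.
Converting to metres (1° lat = 111312 m, cos φ = 0.957188): observed ΔN = -470.8 m, observed ΔE = 423.0 m.
Subtracting the expected shift leaves a residual of -470.8 − (-481) = 10.2 m north and 423.0 − (412) = 11.0 m east.
Residual distance = √(10.2² + 11.0²) = 15.0 m.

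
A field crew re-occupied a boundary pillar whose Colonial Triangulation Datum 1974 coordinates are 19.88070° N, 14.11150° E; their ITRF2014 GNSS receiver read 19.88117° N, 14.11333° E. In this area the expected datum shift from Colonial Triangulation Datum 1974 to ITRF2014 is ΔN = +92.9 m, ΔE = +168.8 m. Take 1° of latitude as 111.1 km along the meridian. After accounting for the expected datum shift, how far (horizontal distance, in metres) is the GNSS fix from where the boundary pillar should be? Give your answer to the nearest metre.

46 m

Observed coordinate differences: Δφ = +0.00047°, Δλ = +0.00183°.
Converting to metres (1° lat = 111100 m, cos φ = 0.940403): observed ΔN = 52.2 m, observed ΔE = 191.2 m.
Subtracting the expected shift leaves a residual of 52.2 − (92.9) = -40.7 m north and 191.2 − (168.8) = 22.4 m east.
Residual distance = √((-40.7)² + 22.4²) = 46.4 m.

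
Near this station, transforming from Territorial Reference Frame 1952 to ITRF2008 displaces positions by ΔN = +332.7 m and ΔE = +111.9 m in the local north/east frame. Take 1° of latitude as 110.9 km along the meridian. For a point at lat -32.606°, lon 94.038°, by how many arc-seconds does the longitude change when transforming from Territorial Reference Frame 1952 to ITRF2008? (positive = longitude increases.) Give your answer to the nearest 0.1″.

At latitude -32.606°, cos φ = 0.842396.
1° of longitude at this latitude = 110.9 × cos φ = 93.42 km, so Δλ = 111.9 / 93421.7 = 0.0011978° = 4.312″.

Δλ = 4.3″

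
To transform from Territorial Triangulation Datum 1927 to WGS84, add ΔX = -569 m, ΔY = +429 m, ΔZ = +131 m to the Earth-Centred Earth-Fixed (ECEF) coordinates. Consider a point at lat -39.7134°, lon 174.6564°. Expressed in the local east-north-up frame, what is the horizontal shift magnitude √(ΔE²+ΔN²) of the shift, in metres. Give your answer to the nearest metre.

615 m

The local east axis at (φ, λ) is (−sin λ, cos λ, 0), so ΔE = −sin(174.6564°)·(-569) + cos(174.6564°)·429 = -374.15 m.
The local north axis is (−sin φ cos λ, −sin φ sin λ, cos φ), giving ΔN = 361.981 + 25.527 + 100.772 = 488.28 m.
Horizontal magnitude = √(ΔE² + ΔN²) = √((-374.15)² + 488.28²) = 615.14 m.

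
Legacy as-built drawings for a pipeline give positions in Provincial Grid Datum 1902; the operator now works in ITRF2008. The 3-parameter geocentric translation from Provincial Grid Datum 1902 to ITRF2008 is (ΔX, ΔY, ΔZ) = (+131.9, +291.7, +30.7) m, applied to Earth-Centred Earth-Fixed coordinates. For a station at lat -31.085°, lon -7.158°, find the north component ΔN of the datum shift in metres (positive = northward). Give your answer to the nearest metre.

ΔN = 75 m

At φ = -31.085°, λ = -7.158°: sin φ = -0.516309, cos φ = 0.856402, sin λ = -0.124606, cos λ = 0.992206.
ΔN = −sin φ cos λ·ΔX − sin φ sin λ·ΔY + cos φ·ΔZ = −(-0.516309)(0.992206)(131.9) − (-0.516309)(-0.124606)(291.7) + (0.856402)(30.7) = 75.10 m.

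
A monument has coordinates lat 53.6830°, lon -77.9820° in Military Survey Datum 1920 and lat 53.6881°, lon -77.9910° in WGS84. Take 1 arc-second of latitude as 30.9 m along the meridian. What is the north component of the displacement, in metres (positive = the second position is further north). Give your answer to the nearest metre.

ΔN = 567 m

Δφ = 53.6881° − 53.6830° = +0.0051°; Δλ = -77.9910° − -77.9820° = -0.0090°.
1° of latitude = 3600 × 30.90 = 111240 m.
ΔN = Δφ × 111240 = 567.3 m; ΔE = Δλ × 111240 × cos(53.6830°) = -0.0090 × 111240 × 0.592252 = -592.9 m.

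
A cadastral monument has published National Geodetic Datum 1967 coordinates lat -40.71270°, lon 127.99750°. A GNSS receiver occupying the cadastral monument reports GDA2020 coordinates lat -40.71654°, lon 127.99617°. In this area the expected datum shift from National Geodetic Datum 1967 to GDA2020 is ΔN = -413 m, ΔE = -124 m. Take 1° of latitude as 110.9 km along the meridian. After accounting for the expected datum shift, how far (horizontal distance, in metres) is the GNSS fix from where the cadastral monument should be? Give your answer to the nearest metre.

18 m

Observed coordinate differences: Δφ = -0.00384°, Δλ = -0.00133°.
Converting to metres (1° lat = 110900 m, cos φ = 0.757990): observed ΔN = -425.9 m, observed ΔE = -111.8 m.
Subtracting the expected shift leaves a residual of -425.9 − (-413) = -12.9 m north and -111.8 − (-124) = 12.2 m east.
Residual distance = √((-12.9)² + 12.2²) = 17.7 m.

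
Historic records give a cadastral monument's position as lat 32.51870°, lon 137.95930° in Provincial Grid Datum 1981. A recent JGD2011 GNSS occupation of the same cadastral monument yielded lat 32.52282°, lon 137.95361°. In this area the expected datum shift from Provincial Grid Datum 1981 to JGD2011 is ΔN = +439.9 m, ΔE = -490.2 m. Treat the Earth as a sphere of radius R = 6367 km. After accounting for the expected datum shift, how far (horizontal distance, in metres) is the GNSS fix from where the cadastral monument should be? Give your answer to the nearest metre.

47 m

Observed coordinate differences: Δφ = +0.00412°, Δλ = -0.00569°.
Converting to metres (1° lat = 111125 m, cos φ = 0.843216): observed ΔN = 457.8 m, observed ΔE = -533.2 m.
Subtracting the expected shift leaves a residual of 457.8 − (439.9) = 17.9 m north and -533.2 − (-490.2) = -43.0 m east.
Residual distance = √(17.9² + (-43.0)²) = 46.6 m.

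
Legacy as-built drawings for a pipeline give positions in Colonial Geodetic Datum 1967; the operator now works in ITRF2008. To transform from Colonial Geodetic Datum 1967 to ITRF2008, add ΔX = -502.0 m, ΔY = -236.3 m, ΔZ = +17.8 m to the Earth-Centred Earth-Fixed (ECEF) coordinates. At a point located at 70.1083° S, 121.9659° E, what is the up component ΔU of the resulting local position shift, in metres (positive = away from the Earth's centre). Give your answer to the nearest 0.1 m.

The local up (radial) axis is (cos φ cos λ, cos φ sin λ, sin φ), giving ΔU = 90.425 − 68.208 − 16.738 = 5.48 m.

ΔU = 5.5 m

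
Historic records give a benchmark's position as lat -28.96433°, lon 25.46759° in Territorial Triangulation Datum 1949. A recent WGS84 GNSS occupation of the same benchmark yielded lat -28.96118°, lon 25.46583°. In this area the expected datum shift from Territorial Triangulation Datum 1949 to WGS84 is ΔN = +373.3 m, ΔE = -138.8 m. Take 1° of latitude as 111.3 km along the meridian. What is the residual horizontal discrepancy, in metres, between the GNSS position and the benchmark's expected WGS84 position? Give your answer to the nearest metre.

Observed coordinate differences: Δφ = +0.00315°, Δλ = -0.00176°.
Converting to metres (1° lat = 111300 m, cos φ = 0.874921): observed ΔN = 350.6 m, observed ΔE = -171.4 m.
Subtracting the expected shift leaves a residual of 350.6 − (373.3) = -22.7 m north and -171.4 − (-138.8) = -32.6 m east.
Residual distance = √((-22.7)² + (-32.6)²) = 39.7 m.

40 m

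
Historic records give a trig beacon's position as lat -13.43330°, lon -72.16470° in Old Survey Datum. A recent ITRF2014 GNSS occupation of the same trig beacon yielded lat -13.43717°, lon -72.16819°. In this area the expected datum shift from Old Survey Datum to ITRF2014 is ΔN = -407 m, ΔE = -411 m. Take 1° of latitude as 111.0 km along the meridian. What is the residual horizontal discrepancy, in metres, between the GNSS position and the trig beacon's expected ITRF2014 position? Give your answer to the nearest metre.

Observed coordinate differences: Δφ = -0.00387°, Δλ = -0.00349°.
Converting to metres (1° lat = 111000 m, cos φ = 0.972641): observed ΔN = -429.6 m, observed ΔE = -376.8 m.
Subtracting the expected shift leaves a residual of -429.6 − (-407) = -22.6 m north and -376.8 − (-411) = 34.2 m east.
Residual distance = √((-22.6)² + 34.2²) = 41.0 m.

41 m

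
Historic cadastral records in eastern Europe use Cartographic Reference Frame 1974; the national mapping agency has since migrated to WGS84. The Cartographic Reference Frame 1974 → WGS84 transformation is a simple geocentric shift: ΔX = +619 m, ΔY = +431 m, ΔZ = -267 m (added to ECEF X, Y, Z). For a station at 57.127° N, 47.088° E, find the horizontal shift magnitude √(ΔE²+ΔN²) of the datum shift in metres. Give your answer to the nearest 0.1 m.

780.6 m

At φ = 57.127°, λ = 47.088°: sin φ = 0.839876, cos φ = 0.542779, sin λ = 0.732400, cos λ = 0.680874.
ΔE = −sin λ·ΔX + cos λ·ΔY = −(0.732400)·(619) + (0.680874)·(431) = -159.90 m.
ΔN = −sin φ cos λ·ΔX − sin φ sin λ·ΔY + cos φ·ΔZ = −(0.839876)(0.680874)(619) − (0.839876)(0.732400)(431) + (0.542779)(-267) = -764.02 m.
Horizontal magnitude = √(ΔE² + ΔN²) = √((-159.90)² + (-764.02)²) = 780.57 m.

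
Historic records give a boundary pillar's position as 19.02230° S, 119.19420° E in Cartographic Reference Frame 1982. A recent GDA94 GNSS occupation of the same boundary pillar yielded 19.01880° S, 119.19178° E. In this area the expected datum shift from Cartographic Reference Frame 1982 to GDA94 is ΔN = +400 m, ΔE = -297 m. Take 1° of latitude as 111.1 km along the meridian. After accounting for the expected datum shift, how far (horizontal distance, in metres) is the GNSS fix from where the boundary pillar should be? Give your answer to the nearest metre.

44 m

Observed coordinate differences: Δφ = +0.00350°, Δλ = -0.00242°.
Converting to metres (1° lat = 111100 m, cos φ = 0.945392): observed ΔN = 388.9 m, observed ΔE = -254.2 m.
Subtracting the expected shift leaves a residual of 388.9 − (400) = -11.1 m north and -254.2 − (-297) = 42.8 m east.
Residual distance = √((-11.1)² + 42.8²) = 44.2 m.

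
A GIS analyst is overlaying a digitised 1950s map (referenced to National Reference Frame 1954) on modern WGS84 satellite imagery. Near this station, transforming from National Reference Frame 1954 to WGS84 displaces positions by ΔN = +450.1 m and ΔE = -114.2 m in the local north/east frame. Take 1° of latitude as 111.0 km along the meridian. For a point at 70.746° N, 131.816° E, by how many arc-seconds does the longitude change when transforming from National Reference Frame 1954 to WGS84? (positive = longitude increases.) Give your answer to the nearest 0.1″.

At latitude 70.746°, cos φ = 0.329757.
1° of longitude at this latitude = 111.0 × cos φ = 36.60 km, so Δλ = -114.2 / 36603.0 = -0.0031200° = -11.232″.

Δλ = -11.2″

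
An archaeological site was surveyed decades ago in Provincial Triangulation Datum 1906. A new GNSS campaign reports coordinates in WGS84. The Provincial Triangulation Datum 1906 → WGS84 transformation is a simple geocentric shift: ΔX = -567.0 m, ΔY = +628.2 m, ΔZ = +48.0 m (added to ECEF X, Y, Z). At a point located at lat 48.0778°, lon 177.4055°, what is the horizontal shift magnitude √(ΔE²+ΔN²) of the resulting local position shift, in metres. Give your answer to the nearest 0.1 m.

728.6 m

At φ = 48.0778°, λ = 177.4055°: sin φ = 0.744053, cos φ = 0.668121, sin λ = 0.045267, cos λ = -0.998975.
ΔE = −sin λ·ΔX + cos λ·ΔY = −(0.045267)·(-567.0) + (-0.998975)·(628.2) = -601.89 m.
ΔN = −sin φ cos λ·ΔX − sin φ sin λ·ΔY + cos φ·ΔZ = −(0.744053)(-0.998975)(-567.0) − (0.744053)(0.045267)(628.2) + (0.668121)(48.0) = -410.53 m.
Horizontal magnitude = √(ΔE² + ΔN²) = √((-601.89)² + (-410.53)²) = 728.57 m.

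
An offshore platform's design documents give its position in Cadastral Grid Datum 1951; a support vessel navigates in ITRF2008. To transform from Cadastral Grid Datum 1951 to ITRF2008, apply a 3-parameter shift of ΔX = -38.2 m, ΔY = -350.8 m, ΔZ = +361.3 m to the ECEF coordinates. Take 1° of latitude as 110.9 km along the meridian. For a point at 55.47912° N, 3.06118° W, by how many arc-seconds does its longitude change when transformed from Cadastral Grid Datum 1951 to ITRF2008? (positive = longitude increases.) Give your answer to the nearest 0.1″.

Δλ = -20.2″

sin φ = 0.823920, cos φ = 0.566707, sin λ = -0.053402, cos λ = 0.998573.
East component: ΔE = −sin λ·ΔX + cos λ·ΔY = −(-0.053402)(-38.2) + (0.998573)(-350.8) = -352.34 m.
1° of latitude spans 110900 m; at latitude φ, 1° of longitude spans that × cos φ = 62847.8 m, so Δλ = -352.34 / 62847.8 × 3600 = -20.182″.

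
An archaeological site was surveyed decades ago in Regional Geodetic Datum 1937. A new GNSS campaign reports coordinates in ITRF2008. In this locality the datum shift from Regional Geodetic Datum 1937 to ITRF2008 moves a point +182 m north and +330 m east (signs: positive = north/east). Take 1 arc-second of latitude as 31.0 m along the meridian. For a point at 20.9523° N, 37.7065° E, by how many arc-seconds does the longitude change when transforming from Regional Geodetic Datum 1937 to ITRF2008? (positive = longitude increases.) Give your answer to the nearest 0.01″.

At latitude 20.9523°, cos φ = 0.933878.
1″ of longitude at this latitude = 31.00 × cos φ = 28.9502 m, so Δλ = 330.0 / 28.9502 = 11.399″.

Δλ = 11.40″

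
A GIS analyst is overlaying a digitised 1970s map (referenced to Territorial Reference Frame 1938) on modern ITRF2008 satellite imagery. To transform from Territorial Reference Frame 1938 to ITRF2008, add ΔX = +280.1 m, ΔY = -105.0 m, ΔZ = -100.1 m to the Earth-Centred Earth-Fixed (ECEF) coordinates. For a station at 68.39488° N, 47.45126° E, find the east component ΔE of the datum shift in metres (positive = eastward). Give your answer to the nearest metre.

ΔE = -277 m

At φ = 68.39488°, λ = 47.45126°: sin φ = 0.929744, cos φ = 0.368208, sin λ = 0.736702, cos λ = 0.676217.
ΔE = −sin λ·ΔX + cos λ·ΔY = −(0.736702)·(280.1) + (0.676217)·(-105.0) = -277.35 m.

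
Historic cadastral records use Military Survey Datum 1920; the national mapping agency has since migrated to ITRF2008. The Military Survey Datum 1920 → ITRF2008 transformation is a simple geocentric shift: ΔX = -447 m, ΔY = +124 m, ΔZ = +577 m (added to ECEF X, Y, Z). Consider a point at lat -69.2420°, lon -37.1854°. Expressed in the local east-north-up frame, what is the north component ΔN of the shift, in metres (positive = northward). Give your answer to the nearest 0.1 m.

The local north axis is (−sin φ cos λ, −sin φ sin λ, cos φ), giving ΔN = -333.001 − 70.080 + 204.501 = -198.58 m.

ΔN = -198.6 m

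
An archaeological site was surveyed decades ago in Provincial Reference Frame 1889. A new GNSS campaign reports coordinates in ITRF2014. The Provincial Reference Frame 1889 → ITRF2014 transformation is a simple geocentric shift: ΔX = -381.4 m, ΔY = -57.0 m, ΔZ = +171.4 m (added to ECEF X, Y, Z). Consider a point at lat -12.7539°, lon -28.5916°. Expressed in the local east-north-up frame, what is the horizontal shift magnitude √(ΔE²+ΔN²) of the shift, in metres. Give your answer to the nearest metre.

253 m

At φ = -12.7539°, λ = -28.5916°: sin φ = -0.220764, cos φ = 0.975327, sin λ = -0.478563, cos λ = 0.878053.
ΔE = −sin λ·ΔX + cos λ·ΔY = −(-0.478563)·(-381.4) + (0.878053)·(-57.0) = -232.57 m.
ΔN = −sin φ cos λ·ΔX − sin φ sin λ·ΔY + cos φ·ΔZ = −(-0.220764)(0.878053)(-381.4) − (-0.220764)(-0.478563)(-57.0) + (0.975327)(171.4) = 99.26 m.
Horizontal magnitude = √(ΔE² + ΔN²) = √((-232.57)² + 99.26²) = 252.87 m.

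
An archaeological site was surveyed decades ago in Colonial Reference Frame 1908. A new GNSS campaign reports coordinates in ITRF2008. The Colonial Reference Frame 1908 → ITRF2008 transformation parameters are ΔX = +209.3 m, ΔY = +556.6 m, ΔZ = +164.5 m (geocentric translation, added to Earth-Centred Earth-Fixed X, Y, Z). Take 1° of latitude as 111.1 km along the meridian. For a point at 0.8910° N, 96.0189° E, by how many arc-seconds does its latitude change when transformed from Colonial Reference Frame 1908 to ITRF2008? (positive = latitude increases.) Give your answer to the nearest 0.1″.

Δφ = 5.1″

sin φ = 0.015550, cos φ = 0.999879, sin λ = 0.994487, cos λ = -0.104857.
North component: ΔN = −sin φ cos λ·ΔX − sin φ sin λ·ΔY + cos φ·ΔZ = −(0.015550)(-0.104857)(209.3) − (0.015550)(0.994487)(556.6) + (0.999879)(164.5) = 156.21 m.
1° of latitude spans 111100 m, so Δφ = 156.21 / 111100 × 3600 = 5.062″.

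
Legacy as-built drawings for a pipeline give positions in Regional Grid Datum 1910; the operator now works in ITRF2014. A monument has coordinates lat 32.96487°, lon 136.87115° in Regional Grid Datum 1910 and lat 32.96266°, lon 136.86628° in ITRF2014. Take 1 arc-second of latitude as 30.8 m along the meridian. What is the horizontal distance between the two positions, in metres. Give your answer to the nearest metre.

Δφ = 32.96266° − 32.96487° = -0.00221°; Δλ = 136.86628° − 136.87115° = -0.00487°.
1° of latitude = 3600 × 30.80 = 110880 m.
ΔN = Δφ × 110880 = -245.0 m; ΔE = Δλ × 110880 × cos(32.96487°) = -0.00487 × 110880 × 0.839004 = -453.1 m.
Distance = √(ΔE² + ΔN²) = √((-453.1)² + (-245.0)²) = 515.1 m.

515 m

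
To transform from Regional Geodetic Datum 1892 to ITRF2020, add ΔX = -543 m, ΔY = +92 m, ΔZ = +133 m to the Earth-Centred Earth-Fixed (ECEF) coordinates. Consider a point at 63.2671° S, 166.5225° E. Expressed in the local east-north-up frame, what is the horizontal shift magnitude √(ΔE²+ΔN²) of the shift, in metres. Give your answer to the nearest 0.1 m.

551.8 m

At φ = -63.2671°, λ = 166.5225°: sin φ = -0.893113, cos φ = 0.449832, sin λ = 0.233063, cos λ = -0.972462.
ΔE = −sin λ·ΔX + cos λ·ΔY = −(0.233063)·(-543) + (-0.972462)·(92) = 37.09 m.
ΔN = −sin φ cos λ·ΔX − sin φ sin λ·ΔY + cos φ·ΔZ = −(-0.893113)(-0.972462)(-543) − (-0.893113)(0.233063)(92) + (0.449832)(133) = 550.58 m.
Horizontal magnitude = √(ΔE² + ΔN²) = √(37.09² + 550.58²) = 551.83 m.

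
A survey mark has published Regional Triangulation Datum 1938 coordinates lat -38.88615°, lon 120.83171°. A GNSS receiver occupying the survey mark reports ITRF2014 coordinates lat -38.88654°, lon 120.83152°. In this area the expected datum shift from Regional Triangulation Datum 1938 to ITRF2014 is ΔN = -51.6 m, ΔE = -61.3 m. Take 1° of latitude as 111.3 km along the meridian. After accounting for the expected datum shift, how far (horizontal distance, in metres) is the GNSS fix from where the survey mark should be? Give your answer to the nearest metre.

Observed coordinate differences: Δφ = -0.00039°, Δλ = -0.00019°.
Converting to metres (1° lat = 111300 m, cos φ = 0.778395): observed ΔN = -43.4 m, observed ΔE = -16.5 m.
Subtracting the expected shift leaves a residual of -43.4 − (-51.6) = 8.2 m north and -16.5 − (-61.3) = 44.8 m east.
Residual distance = √(8.2² + 44.8²) = 45.6 m.

46 m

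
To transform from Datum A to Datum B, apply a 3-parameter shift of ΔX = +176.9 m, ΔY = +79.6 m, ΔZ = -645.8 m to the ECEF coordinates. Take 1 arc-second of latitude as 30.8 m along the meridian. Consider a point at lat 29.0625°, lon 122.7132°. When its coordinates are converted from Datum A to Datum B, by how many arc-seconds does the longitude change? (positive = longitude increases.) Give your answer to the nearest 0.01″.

Δλ = -7.13″

sin φ = 0.485763, cos φ = 0.874090, sin λ = 0.841386, cos λ = -0.540434.
East component: ΔE = −sin λ·ΔX + cos λ·ΔY = −(0.841386)(176.9) + (-0.540434)(79.6) = -191.86 m.
1° of latitude spans 3600 × 30.80 = 110880 m; at latitude φ, 1° of longitude spans that × cos φ = 96919.1 m, so Δλ = -191.86 / 96919.1 × 3600 = -7.127″.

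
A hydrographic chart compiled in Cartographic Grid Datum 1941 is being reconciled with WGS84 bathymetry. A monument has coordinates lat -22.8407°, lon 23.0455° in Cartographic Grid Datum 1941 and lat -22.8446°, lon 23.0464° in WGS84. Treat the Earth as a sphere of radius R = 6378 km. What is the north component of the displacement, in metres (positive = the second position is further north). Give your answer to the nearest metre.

Δφ = -22.8446° − -22.8407° = -0.0039°; Δλ = 23.0464° − 23.0455° = +0.0009°.
1° along a meridian = πR/180 = 111317 m.
ΔN = Δφ × 111317 = -434.1 m; ΔE = Δλ × 111317 × cos(-22.8407°) = +0.0009 × 111317 × 0.921588 = 92.3 m.

ΔN = -434 m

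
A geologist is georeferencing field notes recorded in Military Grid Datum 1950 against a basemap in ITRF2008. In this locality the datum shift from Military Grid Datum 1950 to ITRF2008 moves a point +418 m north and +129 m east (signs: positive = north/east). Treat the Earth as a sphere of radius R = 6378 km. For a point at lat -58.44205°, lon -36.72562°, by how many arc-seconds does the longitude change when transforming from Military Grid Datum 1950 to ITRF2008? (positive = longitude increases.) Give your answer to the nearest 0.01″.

Δλ = 7.97″

At latitude -58.44205°, cos φ = 0.523361.
One radian of longitude at latitude φ spans R cos φ, so Δλ = ΔE / (R cos φ) = 129.0 / (6378000 × 0.523361) = 3.8646e-05 rad = 7.971″.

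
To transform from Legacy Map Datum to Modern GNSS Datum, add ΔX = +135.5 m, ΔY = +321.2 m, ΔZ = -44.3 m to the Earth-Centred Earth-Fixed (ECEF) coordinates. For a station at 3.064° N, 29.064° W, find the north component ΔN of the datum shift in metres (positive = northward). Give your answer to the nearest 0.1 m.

The local north axis is (−sin φ cos λ, −sin φ sin λ, cos φ), giving ΔN = -6.331 + 8.340 − 44.237 = -42.23 m.

ΔN = -42.2 m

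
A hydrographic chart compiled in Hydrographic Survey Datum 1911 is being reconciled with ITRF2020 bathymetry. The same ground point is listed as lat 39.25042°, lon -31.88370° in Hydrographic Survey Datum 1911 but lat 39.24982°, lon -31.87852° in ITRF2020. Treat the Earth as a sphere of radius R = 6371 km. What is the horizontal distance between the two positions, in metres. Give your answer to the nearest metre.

Δφ = 39.24982° − 39.25042° = -0.00060°; Δλ = -31.87852° − -31.88370° = +0.00518°.
1° along a meridian = πR/180 = 111195 m.
ΔN = Δφ × 111195 = -66.7 m; ΔE = Δλ × 111195 × cos(39.25042°) = +0.00518 × 111195 × 0.774388 = 446.0 m.
Distance = √(ΔE² + ΔN²) = √(446.0² + (-66.7)²) = 451.0 m.

451 m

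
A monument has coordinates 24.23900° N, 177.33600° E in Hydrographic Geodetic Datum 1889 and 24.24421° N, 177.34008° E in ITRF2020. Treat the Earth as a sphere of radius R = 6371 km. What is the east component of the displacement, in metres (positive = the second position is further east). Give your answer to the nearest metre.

Δφ = 24.24421° − 24.23900° = +0.00521°; Δλ = 177.34008° − 177.33600° = +0.00408°.
1° along a meridian = πR/180 = 111195 m.
ΔN = Δφ × 111195 = 579.3 m; ΔE = Δλ × 111195 × cos(24.23900°) = +0.00408 × 111195 × 0.911841 = 413.7 m.

ΔE = 414 m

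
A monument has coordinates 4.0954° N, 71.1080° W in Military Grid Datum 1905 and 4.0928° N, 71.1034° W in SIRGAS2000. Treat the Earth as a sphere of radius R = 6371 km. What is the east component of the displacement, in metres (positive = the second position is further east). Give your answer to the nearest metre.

ΔE = 510 m

Δφ = 4.0928° − 4.0954° = -0.0026°; Δλ = -71.1034° − -71.1080° = +0.0046°.
1° along a meridian = πR/180 = 111195 m.
ΔN = Δφ × 111195 = -289.1 m; ΔE = Δλ × 111195 × cos(4.0954°) = +0.0046 × 111195 × 0.997447 = 510.2 m.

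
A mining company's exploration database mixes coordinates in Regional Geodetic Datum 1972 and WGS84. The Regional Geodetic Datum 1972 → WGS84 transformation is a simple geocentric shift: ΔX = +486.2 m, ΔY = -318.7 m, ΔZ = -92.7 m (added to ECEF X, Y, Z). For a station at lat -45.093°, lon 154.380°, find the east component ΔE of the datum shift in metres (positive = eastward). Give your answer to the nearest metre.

ΔE = 77 m

The local east axis at (φ, λ) is (−sin λ, cos λ, 0), so ΔE = −sin(154.380°)·486.2 + cos(154.380°)·(-318.7) = 77.13 m.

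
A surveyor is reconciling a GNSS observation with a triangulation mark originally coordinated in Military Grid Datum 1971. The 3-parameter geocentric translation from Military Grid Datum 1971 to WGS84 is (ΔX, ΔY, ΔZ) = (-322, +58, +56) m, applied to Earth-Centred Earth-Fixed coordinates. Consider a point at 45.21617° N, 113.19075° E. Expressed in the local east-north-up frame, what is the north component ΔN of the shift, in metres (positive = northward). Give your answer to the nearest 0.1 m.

ΔN = -88.4 m

The local north axis is (−sin φ cos λ, −sin φ sin λ, cos φ), giving ΔN = -90.000 − 37.840 + 39.448 = -88.39 m.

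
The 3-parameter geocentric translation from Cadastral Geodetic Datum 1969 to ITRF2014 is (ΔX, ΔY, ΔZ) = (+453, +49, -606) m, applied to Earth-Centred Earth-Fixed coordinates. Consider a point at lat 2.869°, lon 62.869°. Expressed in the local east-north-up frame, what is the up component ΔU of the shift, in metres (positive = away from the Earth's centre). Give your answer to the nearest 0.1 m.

The local up (radial) axis is (cos φ cos λ, cos φ sin λ, sin φ), giving ΔU = 206.321 + 43.554 − 30.332 = 219.54 m.

ΔU = 219.5 m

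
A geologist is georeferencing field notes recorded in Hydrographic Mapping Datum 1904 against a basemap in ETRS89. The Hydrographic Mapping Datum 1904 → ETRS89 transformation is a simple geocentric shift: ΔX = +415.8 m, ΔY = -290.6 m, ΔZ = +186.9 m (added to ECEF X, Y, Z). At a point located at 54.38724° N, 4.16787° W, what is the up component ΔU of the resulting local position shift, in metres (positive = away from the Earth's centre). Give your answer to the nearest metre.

ΔU = 406 m

At φ = 54.38724°, λ = -4.16787°: sin φ = 0.812971, cos φ = 0.582304, sin λ = -0.072679, cos λ = 0.997355.
ΔU = cos φ cos λ·ΔX + cos φ sin λ·ΔY + sin φ·ΔZ = (0.582304)(0.997355)(415.8) + (0.582304)(-0.072679)(-290.6) + (0.812971)(186.9) = 405.72 m.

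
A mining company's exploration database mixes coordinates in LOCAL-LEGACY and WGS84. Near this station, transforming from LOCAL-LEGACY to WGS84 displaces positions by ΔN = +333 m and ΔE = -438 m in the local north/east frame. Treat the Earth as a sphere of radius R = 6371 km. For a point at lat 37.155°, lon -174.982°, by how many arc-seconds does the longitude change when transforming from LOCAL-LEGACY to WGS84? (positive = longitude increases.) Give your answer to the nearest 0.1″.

Δλ = -17.8″

At latitude 37.155°, cos φ = 0.797005.
One radian of longitude at latitude φ spans R cos φ, so Δλ = ΔE / (R cos φ) = -438.0 / (6371000 × 0.797005) = -8.6259e-05 rad = -17.792″.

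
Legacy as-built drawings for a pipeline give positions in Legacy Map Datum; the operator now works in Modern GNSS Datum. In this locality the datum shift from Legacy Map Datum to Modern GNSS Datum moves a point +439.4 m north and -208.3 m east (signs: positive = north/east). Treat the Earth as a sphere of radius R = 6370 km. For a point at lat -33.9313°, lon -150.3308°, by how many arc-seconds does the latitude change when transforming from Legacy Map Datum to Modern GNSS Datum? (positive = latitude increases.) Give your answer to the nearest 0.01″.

Δφ = 14.23″

On a sphere of radius R, 1 rad of latitude = R, so Δφ = ΔN / R = 439.4 / 6370000 = 6.8980e-05 rad = 14.228″.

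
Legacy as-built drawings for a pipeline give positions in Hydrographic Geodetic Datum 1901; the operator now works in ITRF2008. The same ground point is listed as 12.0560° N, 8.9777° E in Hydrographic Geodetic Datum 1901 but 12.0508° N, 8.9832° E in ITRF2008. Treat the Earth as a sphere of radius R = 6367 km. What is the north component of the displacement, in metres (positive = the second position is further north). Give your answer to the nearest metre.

ΔN = -578 m

Δφ = 12.0508° − 12.0560° = -0.0052°; Δλ = 8.9832° − 8.9777° = +0.0055°.
1° along a meridian = πR/180 = 111125 m.
ΔN = Δφ × 111125 = -577.9 m; ΔE = Δλ × 111125 × cos(12.0560°) = +0.0055 × 111125 × 0.977944 = 597.7 m.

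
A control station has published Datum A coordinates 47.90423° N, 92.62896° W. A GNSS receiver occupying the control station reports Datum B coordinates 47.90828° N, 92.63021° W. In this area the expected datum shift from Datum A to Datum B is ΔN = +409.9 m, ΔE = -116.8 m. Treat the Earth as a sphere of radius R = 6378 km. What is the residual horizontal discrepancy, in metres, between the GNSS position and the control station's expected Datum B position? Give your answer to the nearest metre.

47 m

Observed coordinate differences: Δφ = +0.00405°, Δλ = -0.00125°.
Converting to metres (1° lat = 111317 m, cos φ = 0.670372): observed ΔN = 450.8 m, observed ΔE = -93.3 m.
Subtracting the expected shift leaves a residual of 450.8 − (409.9) = 40.9 m north and -93.3 − (-116.8) = 23.5 m east.
Residual distance = √(40.9² + 23.5²) = 47.2 m.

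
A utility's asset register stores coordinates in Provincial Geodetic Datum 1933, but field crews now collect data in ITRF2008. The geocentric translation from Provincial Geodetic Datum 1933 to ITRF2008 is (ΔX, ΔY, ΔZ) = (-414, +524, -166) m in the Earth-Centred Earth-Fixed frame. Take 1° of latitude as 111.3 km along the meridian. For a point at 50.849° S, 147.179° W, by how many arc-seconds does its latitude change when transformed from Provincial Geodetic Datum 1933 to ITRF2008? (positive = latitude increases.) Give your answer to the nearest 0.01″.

Δφ = -1.79″

sin φ = -0.775485, cos φ = 0.631366, sin λ = -0.542016, cos λ = -0.840368.
North component: ΔN = −sin φ cos λ·ΔX − sin φ sin λ·ΔY + cos φ·ΔZ = −(-0.775485)(-0.840368)(-414) − (-0.775485)(-0.542016)(524) + (0.631366)(-166) = -55.26 m.
1° of latitude spans 111300 m, so Δφ = -55.26 / 111300 × 3600 = -1.787″.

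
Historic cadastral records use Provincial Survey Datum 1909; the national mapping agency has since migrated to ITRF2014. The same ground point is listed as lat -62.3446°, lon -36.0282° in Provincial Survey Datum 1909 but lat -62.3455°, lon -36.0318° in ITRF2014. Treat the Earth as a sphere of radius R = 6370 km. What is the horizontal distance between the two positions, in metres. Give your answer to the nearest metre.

Δφ = -62.3455° − -62.3446° = -0.0009°; Δλ = -36.0318° − -36.0282° = -0.0036°.
1° along a meridian = πR/180 = 111177 m.
ΔN = Δφ × 111177 = -100.1 m; ΔE = Δλ × 111177 × cos(-62.3446°) = -0.0036 × 111177 × 0.464153 = -185.8 m.
Distance = √(ΔE² + ΔN²) = √((-185.8)² + (-100.1)²) = 211.0 m.

211 m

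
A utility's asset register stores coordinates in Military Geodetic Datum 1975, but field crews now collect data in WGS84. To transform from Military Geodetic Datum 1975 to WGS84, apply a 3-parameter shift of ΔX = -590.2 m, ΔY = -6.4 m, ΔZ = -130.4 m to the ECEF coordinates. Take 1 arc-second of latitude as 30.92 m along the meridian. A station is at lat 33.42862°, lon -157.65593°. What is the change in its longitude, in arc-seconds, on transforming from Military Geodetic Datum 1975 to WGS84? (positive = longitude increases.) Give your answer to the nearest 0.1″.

Δλ = -8.5″

sin φ = 0.550898, cos φ = 0.834573, sin λ = -0.380168, cos λ = -0.924918.
East component: ΔE = −sin λ·ΔX + cos λ·ΔY = −(-0.380168)(-590.2) + (-0.924918)(-6.4) = -218.46 m.
1° of latitude spans 3600 × 30.92 = 111312 m; at latitude φ, 1° of longitude spans that × cos φ = 92898.0 m, so Δλ = -218.46 / 92898.0 × 3600 = -8.466″.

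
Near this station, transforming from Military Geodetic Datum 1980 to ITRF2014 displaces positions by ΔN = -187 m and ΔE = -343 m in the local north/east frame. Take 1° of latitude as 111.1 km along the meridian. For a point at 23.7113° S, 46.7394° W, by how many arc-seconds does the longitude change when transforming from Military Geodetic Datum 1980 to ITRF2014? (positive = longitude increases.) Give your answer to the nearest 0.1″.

Δλ = -12.1″

At latitude -23.7113°, cos φ = 0.915583.
1° of longitude at this latitude = 111.1 × cos φ = 101.72 km, so Δλ = -343.0 / 101721.3 = -0.0033720° = -12.139″.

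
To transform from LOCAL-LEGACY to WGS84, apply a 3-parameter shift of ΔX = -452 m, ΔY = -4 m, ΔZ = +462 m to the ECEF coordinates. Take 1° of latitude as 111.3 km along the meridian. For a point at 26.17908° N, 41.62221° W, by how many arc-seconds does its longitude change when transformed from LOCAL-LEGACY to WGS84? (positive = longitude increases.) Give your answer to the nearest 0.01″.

Δλ = -10.93″

sin φ = 0.441178, cos φ = 0.897420, sin λ = -0.664216, cos λ = 0.747541.
East component: ΔE = −sin λ·ΔX + cos λ·ΔY = −(-0.664216)(-452) + (0.747541)(-4) = -303.22 m.
1° of latitude spans 111300 m; at latitude φ, 1° of longitude spans that × cos φ = 99882.8 m, so Δλ = -303.22 / 99882.8 × 3600 = -10.929″.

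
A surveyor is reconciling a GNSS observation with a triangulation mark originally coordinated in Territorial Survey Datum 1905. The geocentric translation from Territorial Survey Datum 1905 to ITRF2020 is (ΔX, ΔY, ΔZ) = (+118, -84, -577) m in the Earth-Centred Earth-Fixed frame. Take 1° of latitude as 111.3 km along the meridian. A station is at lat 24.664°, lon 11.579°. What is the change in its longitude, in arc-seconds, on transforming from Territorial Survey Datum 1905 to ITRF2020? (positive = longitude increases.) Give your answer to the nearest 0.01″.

sin φ = 0.417296, cos φ = 0.908771, sin λ = 0.200719, cos λ = 0.979649.
East component: ΔE = −sin λ·ΔX + cos λ·ΔY = −(0.200719)(118) + (0.979649)(-84) = -105.98 m.
1° of latitude spans 111300 m; at latitude φ, 1° of longitude spans that × cos φ = 101146.2 m, so Δλ = -105.98 / 101146.2 × 3600 = -3.772″.

Δλ = -3.77″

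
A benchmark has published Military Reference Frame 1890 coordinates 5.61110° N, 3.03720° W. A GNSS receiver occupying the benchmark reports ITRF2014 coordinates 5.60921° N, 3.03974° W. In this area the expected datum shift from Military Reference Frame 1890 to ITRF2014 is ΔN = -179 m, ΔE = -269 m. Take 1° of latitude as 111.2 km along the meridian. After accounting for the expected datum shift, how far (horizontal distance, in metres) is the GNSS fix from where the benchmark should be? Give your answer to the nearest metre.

Observed coordinate differences: Δφ = -0.00189°, Δλ = -0.00254°.
Converting to metres (1° lat = 111200 m, cos φ = 0.995208): observed ΔN = -210.2 m, observed ΔE = -281.1 m.
Subtracting the expected shift leaves a residual of -210.2 − (-179) = -31.2 m north and -281.1 − (-269) = -12.1 m east.
Residual distance = √((-31.2)² + (-12.1)²) = 33.4 m.

33 m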